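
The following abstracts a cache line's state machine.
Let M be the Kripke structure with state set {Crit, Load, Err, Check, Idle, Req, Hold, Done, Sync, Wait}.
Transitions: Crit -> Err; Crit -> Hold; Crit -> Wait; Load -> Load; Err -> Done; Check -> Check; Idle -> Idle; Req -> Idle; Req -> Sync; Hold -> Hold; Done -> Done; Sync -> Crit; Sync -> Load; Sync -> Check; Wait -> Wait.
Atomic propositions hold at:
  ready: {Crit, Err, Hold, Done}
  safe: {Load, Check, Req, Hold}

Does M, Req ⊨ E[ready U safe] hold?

E[ready U safe]: least fixpoint, start Z0 = Sat(safe) = {Load, Check, Req, Hold}, add states in Sat(ready) with some successor in Z. Z1 = {Crit, Load, Check, Req, Hold}; fixed.
Sat(E[ready U safe]) = {Crit, Load, Check, Req, Hold}
Req ∈ Sat(E[ready U safe]) = {Crit, Load, Check, Req, Hold}, so the formula holds at Req.

Yes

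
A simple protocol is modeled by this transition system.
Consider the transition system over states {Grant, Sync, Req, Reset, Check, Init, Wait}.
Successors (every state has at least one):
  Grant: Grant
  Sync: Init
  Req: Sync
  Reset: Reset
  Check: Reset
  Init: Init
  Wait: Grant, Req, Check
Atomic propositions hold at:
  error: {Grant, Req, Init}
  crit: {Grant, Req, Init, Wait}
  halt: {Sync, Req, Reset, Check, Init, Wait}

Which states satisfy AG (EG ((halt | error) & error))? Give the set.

{Grant, Init}

Sat(halt | error) = {Grant, Sync, Req, Reset, Check, Init, Wait}
Sat((halt | error) & error) = {Grant, Req, Init}
EG ((halt | error) & error): greatest fixpoint, start Z0 = {Grant, Req, Init}, keep only states in Sat with some successor in Z. Z1 = {Grant, Init}; fixed.
Sat(EG ((halt | error) & error)) = {Grant, Init}
AG (EG ((halt | error) & error)): greatest fixpoint, start Z0 = {Grant, Init}, keep only states in Sat with every successor in Z. Already a fixed point.
Sat(AG (EG ((halt | error) & error))) = {Grant, Init}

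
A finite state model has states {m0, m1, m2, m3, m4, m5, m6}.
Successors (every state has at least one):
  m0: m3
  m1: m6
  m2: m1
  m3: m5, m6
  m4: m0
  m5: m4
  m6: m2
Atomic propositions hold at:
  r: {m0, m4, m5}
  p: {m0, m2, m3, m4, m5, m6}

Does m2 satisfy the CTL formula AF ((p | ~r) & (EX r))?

No

Sat(~r) = {m1, m2, m3, m6}
Sat(p | ~r) = {m0, m1, m2, m3, m4, m5, m6}
Sat(EX r) = {s : some successor in {m0, m4, m5}} = {m3, m4, m5}
Sat((p | ~r) & (EX r)) = {m3, m4, m5}
AF ((p | ~r) & (EX r)): least fixpoint, start Z0 = {m3, m4, m5}, add states with every successor in Z. Z1 = {m0, m3, m4, m5}; fixed.
Sat(AF ((p | ~r) & (EX r))) = {m0, m3, m4, m5}
m2 ∉ Sat(AF ((p | ~r) & (EX r))) = {m0, m3, m4, m5}, so the formula does not hold at m2.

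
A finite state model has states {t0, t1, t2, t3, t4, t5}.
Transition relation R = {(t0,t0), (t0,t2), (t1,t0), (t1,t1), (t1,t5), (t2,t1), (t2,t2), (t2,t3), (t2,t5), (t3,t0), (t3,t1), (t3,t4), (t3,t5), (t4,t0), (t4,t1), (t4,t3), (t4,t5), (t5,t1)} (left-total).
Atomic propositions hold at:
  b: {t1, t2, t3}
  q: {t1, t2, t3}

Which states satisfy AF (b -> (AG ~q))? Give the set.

Sat(~q) = {t0, t4, t5}
AG ~q: greatest fixpoint, start Z0 = {t0, t4, t5}, keep only states in Sat with every successor in Z. Z1 = ∅; fixed.
Sat(AG ~q) = ∅
Sat(b -> (AG ~q)) = {t0, t4, t5}
AF (b -> (AG ~q)): least fixpoint, start Z0 = {t0, t4, t5}, add states with every successor in Z. Already a fixed point.
Sat(AF (b -> (AG ~q))) = {t0, t4, t5}

{t0, t4, t5}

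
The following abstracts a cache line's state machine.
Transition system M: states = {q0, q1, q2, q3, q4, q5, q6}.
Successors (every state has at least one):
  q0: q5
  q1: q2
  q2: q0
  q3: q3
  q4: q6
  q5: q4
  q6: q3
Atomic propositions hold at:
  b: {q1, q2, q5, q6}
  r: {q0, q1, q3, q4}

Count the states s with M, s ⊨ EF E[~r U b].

6

Sat(~r) = {q2, q5, q6}
E[~r U b]: least fixpoint, start Z0 = Sat(b) = {q1, q2, q5, q6}, add states in Sat(~r) with some successor in Z. Already a fixed point.
Sat(E[~r U b]) = {q1, q2, q5, q6}
EF E[~r U b]: least fixpoint, start Z0 = {q1, q2, q5, q6}, add states with some successor in Z. Z1 = {q0, q1, q2, q4, q5, q6}; fixed.
Sat(EF E[~r U b]) = {q0, q1, q2, q4, q5, q6}
|Sat(EF E[~r U b])| = |{q0, q1, q2, q4, q5, q6}| = 6.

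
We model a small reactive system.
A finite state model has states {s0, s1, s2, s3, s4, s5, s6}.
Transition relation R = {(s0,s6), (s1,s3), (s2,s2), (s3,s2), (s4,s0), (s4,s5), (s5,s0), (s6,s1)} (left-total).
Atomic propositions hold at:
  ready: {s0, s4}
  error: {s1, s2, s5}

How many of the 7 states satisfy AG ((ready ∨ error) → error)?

Sat(ready ∨ error) = {s0, s1, s2, s4, s5}
Sat((ready ∨ error) → error) = {s1, s2, s3, s5, s6}
AG ((ready ∨ error) → error): greatest fixpoint, start Z0 = {s1, s2, s3, s5, s6}, keep only states in Sat with every successor in Z. Z1 = {s1, s2, s3, s6}; fixed.
Sat(AG ((ready ∨ error) → error)) = {s1, s2, s3, s6}
|Sat(AG ((ready ∨ error) → error))| = |{s1, s2, s3, s6}| = 4.

4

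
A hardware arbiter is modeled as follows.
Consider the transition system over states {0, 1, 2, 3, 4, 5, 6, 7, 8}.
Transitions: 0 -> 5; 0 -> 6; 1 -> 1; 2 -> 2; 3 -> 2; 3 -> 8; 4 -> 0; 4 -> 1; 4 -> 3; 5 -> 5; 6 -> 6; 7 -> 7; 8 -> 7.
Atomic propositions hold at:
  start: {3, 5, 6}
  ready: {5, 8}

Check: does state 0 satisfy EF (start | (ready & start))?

Sat(ready & start) = {5}
Sat(start | (ready & start)) = {3, 5, 6}
EF (start | (ready & start)): least fixpoint, start Z0 = {3, 5, 6}, add states with some successor in Z. Z1 = {0, 3, 4, 5, 6}; fixed.
Sat(EF (start | (ready & start))) = {0, 3, 4, 5, 6}
0 ∈ Sat(EF (start | (ready & start))) = {0, 3, 4, 5, 6}, so the formula holds at 0.

Yes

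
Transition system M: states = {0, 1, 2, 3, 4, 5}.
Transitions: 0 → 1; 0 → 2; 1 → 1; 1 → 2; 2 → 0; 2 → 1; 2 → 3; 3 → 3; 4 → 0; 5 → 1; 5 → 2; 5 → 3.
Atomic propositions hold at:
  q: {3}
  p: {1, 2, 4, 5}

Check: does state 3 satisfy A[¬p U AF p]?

No

Sat(¬p) = {0, 3}
AF p: least fixpoint, start Z0 = {1, 2, 4, 5}, add states with every successor in Z. Z1 = {0, 1, 2, 4, 5}; fixed.
Sat(AF p) = {0, 1, 2, 4, 5}
A[¬p U AF p]: least fixpoint, start Z0 = Sat(AF p) = {0, 1, 2, 4, 5}, add states in Sat(¬p) with every successor in Z. Already a fixed point.
Sat(A[¬p U AF p]) = {0, 1, 2, 4, 5}
3 ∉ Sat(A[¬p U AF p]) = {0, 1, 2, 4, 5}, so the formula does not hold at 3.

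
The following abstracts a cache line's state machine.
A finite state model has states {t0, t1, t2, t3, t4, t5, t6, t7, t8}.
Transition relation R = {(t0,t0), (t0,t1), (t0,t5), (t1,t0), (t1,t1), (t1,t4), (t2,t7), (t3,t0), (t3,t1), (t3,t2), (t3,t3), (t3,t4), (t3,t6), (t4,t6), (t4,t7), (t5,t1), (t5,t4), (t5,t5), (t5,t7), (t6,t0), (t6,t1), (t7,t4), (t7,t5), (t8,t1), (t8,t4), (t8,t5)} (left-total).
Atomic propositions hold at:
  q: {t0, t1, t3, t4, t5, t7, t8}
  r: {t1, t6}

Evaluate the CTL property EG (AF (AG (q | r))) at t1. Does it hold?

Yes

Sat(q | r) = {t0, t1, t3, t4, t5, t6, t7, t8}
AG (q | r): greatest fixpoint, start Z0 = {t0, t1, t3, t4, t5, t6, t7, t8}, keep only states in Sat with every successor in Z. Z1 = {t0, t1, t4, t5, t6, t7, t8}; fixed.
Sat(AG (q | r)) = {t0, t1, t4, t5, t6, t7, t8}
AF (AG (q | r)): least fixpoint, start Z0 = {t0, t1, t4, t5, t6, t7, t8}, add states with every successor in Z. Z1 = {t0, t1, t2, t4, t5, t6, t7, t8}; fixed.
Sat(AF (AG (q | r))) = {t0, t1, t2, t4, t5, t6, t7, t8}
EG (AF (AG (q | r))): greatest fixpoint, start Z0 = {t0, t1, t2, t4, t5, t6, t7, t8}, keep only states in Sat with some successor in Z. Already a fixed point.
Sat(EG (AF (AG (q | r)))) = {t0, t1, t2, t4, t5, t6, t7, t8}
t1 ∈ Sat(EG (AF (AG (q | r)))) = {t0, t1, t2, t4, t5, t6, t7, t8}, so the formula holds at t1.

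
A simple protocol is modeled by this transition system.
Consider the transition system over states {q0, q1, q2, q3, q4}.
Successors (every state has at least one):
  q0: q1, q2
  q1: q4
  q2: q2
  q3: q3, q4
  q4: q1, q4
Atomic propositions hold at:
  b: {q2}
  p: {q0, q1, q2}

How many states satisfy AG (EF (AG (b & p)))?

1

Sat(b & p) = {q2}
AG (b & p): greatest fixpoint, start Z0 = {q2}, keep only states in Sat with every successor in Z. Already a fixed point.
Sat(AG (b & p)) = {q2}
EF (AG (b & p)): least fixpoint, start Z0 = {q2}, add states with some successor in Z. Z1 = {q0, q2}; fixed.
Sat(EF (AG (b & p))) = {q0, q2}
AG (EF (AG (b & p))): greatest fixpoint, start Z0 = {q0, q2}, keep only states in Sat with every successor in Z. Z1 = {q2}; fixed.
Sat(AG (EF (AG (b & p)))) = {q2}
|Sat(AG (EF (AG (b & p))))| = |{q2}| = 1.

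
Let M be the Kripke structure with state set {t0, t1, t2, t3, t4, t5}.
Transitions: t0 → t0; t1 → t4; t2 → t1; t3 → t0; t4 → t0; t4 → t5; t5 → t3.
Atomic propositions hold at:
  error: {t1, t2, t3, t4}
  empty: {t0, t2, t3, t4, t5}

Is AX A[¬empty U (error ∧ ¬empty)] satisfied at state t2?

Sat(¬empty) = {t1}
Sat(error ∧ ¬empty) = {t1}
A[¬empty U (error ∧ ¬empty)]: least fixpoint, start Z0 = Sat((error ∧ ¬empty)) = {t1}, add states in Sat(¬empty) with every successor in Z. Already a fixed point.
Sat(A[¬empty U (error ∧ ¬empty)]) = {t1}
Sat(AX A[¬empty U (error ∧ ¬empty)]) = {s : every successor in {t1}} = {t2}
t2 ∈ Sat(AX A[¬empty U (error ∧ ¬empty)]) = {t2}, so the formula holds at t2.

Yes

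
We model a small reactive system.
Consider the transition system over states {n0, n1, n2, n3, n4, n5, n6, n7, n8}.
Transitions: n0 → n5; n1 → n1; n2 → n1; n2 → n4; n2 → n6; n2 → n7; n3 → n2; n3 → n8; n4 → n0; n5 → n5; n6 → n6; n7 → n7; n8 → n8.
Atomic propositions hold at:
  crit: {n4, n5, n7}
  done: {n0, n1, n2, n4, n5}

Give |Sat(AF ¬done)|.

Sat(¬done) = {n3, n6, n7, n8}
AF ¬done: least fixpoint, start Z0 = {n3, n6, n7, n8}, add states with every successor in Z. Already a fixed point.
Sat(AF ¬done) = {n3, n6, n7, n8}
|Sat(AF ¬done)| = |{n3, n6, n7, n8}| = 4.

4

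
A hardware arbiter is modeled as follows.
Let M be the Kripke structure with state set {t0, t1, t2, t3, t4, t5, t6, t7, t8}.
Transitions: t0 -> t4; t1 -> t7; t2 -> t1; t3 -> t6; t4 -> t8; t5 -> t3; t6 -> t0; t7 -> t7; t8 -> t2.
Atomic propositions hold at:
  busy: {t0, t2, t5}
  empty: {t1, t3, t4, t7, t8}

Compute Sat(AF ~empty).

{t0, t2, t3, t4, t5, t6, t8}

Sat(~empty) = {t0, t2, t5, t6}
AF ~empty: least fixpoint, start Z0 = {t0, t2, t5, t6}, add states with every successor in Z. Z1 = {t0, t2, t3, t5, t6, t8}; Z2 = {t0, t2, t3, t4, t5, t6, t8}; fixed.
Sat(AF ~empty) = {t0, t2, t3, t4, t5, t6, t8}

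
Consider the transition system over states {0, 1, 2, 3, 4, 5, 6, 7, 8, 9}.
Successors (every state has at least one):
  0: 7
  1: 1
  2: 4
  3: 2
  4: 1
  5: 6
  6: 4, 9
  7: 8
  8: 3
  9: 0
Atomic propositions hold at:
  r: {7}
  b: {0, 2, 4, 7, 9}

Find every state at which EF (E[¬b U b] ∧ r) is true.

Sat(¬b) = {1, 3, 5, 6, 8}
E[¬b U b]: least fixpoint, start Z0 = Sat(b) = {0, 2, 4, 7, 9}, add states in Sat(¬b) with some successor in Z. Z1 = {0, 2, 3, 4, 6, 7, 9}; Z2 = {0, 2, 3, 4, 5, 6, 7, 8, 9}; fixed.
Sat(E[¬b U b]) = {0, 2, 3, 4, 5, 6, 7, 8, 9}
Sat(E[¬b U b] ∧ r) = {7}
EF (E[¬b U b] ∧ r): least fixpoint, start Z0 = {7}, add states with some successor in Z. Z1 = {0, 7}; Z2 = {0, 7, 9}; Z3 = {0, 6, 7, 9}; Z4 = {0, 5, 6, 7, 9}; fixed.
Sat(EF (E[¬b U b] ∧ r)) = {0, 5, 6, 7, 9}

{0, 5, 6, 7, 9}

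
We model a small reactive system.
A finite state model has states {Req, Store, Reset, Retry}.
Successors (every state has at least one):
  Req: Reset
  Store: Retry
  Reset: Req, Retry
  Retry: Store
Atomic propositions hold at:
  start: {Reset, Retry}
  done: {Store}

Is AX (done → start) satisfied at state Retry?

Sat(done → start) = {Req, Reset, Retry}
Sat(AX (done → start)) = {s : every successor in {Req, Reset, Retry}} = {Req, Store, Reset}
Retry ∉ Sat(AX (done → start)) = {Req, Store, Reset}, so the formula does not hold at Retry.

No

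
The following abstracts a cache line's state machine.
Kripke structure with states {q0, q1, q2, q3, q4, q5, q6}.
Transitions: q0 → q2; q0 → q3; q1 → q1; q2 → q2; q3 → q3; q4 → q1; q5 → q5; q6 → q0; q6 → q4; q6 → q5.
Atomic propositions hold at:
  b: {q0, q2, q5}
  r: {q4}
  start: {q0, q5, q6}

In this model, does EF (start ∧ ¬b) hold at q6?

Yes

Sat(¬b) = {q1, q3, q4, q6}
Sat(start ∧ ¬b) = {q6}
EF (start ∧ ¬b): least fixpoint, start Z0 = {q6}, add states with some successor in Z. Already a fixed point.
Sat(EF (start ∧ ¬b)) = {q6}
q6 ∈ Sat(EF (start ∧ ¬b)) = {q6}, so the formula holds at q6.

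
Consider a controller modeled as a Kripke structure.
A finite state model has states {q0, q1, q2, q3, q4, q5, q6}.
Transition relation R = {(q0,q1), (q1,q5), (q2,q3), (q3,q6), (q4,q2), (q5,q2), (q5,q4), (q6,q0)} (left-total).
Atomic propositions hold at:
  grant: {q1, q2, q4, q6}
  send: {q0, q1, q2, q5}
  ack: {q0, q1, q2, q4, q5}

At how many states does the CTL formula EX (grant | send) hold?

Sat(grant | send) = {q0, q1, q2, q4, q5, q6}
Sat(EX (grant | send)) = {s : some successor in {q0, q1, q2, q4, q5, q6}} = {q0, q1, q3, q4, q5, q6}
|Sat(EX (grant | send))| = |{q0, q1, q3, q4, q5, q6}| = 6.

6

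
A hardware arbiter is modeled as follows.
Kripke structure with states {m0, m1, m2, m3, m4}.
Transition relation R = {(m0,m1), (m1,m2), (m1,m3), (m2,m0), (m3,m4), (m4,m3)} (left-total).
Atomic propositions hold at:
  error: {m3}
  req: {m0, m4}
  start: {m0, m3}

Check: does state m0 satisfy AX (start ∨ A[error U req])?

No

A[error U req]: least fixpoint, start Z0 = Sat(req) = {m0, m4}, add states in Sat(error) with every successor in Z. Z1 = {m0, m3, m4}; fixed.
Sat(A[error U req]) = {m0, m3, m4}
Sat(start ∨ A[error U req]) = {m0, m3, m4}
Sat(AX (start ∨ A[error U req])) = {s : every successor in {m0, m3, m4}} = {m2, m3, m4}
m0 ∉ Sat(AX (start ∨ A[error U req])) = {m2, m3, m4}, so the formula does not hold at m0.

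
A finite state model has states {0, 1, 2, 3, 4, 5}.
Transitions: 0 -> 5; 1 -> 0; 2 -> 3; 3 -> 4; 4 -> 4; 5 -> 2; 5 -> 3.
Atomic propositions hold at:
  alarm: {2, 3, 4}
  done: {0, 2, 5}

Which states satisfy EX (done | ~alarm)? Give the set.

{0, 1, 5}

Sat(~alarm) = {0, 1, 5}
Sat(done | ~alarm) = {0, 1, 2, 5}
Sat(EX (done | ~alarm)) = {s : some successor in {0, 1, 2, 5}} = {0, 1, 5}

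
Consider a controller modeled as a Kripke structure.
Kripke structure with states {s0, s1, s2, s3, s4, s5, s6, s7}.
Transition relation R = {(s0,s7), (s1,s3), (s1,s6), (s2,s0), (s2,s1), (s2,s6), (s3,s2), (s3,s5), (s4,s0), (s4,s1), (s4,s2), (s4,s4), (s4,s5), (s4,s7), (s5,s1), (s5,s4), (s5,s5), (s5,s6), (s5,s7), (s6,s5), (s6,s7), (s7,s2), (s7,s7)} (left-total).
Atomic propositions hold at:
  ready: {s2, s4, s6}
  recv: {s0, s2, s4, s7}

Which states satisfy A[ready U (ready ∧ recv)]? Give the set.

{s2, s4}

Sat(ready ∧ recv) = {s2, s4}
A[ready U (ready ∧ recv)]: least fixpoint, start Z0 = Sat((ready ∧ recv)) = {s2, s4}, add states in Sat(ready) with every successor in Z. Already a fixed point.
Sat(A[ready U (ready ∧ recv)]) = {s2, s4}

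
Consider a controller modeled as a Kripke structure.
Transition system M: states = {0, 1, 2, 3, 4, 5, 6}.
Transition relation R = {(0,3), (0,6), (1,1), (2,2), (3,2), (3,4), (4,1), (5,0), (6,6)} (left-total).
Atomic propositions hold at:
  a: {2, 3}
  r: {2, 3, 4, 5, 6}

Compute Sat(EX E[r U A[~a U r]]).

Sat(~a) = {0, 1, 4, 5, 6}
A[~a U r]: least fixpoint, start Z0 = Sat(r) = {2, 3, 4, 5, 6}, add states in Sat(~a) with every successor in Z. Z1 = {0, 2, 3, 4, 5, 6}; fixed.
Sat(A[~a U r]) = {0, 2, 3, 4, 5, 6}
E[r U A[~a U r]]: least fixpoint, start Z0 = Sat(A[~a U r]) = {0, 2, 3, 4, 5, 6}, add states in Sat(r) with some successor in Z. Already a fixed point.
Sat(E[r U A[~a U r]]) = {0, 2, 3, 4, 5, 6}
Sat(EX E[r U A[~a U r]]) = {s : some successor in {0, 2, 3, 4, 5, 6}} = {0, 2, 3, 5, 6}

{0, 2, 3, 5, 6}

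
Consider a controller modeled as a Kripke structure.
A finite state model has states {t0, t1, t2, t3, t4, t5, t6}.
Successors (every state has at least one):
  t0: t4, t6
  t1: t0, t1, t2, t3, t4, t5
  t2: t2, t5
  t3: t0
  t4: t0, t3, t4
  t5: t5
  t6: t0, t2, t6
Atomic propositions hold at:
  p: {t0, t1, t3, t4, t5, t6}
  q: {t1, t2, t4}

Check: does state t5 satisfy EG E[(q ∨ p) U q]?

Sat(q ∨ p) = {t0, t1, t2, t3, t4, t5, t6}
E[(q ∨ p) U q]: least fixpoint, start Z0 = Sat(q) = {t1, t2, t4}, add states in Sat(q ∨ p) with some successor in Z. Z1 = {t0, t1, t2, t4, t6}; Z2 = {t0, t1, t2, t3, t4, t6}; fixed.
Sat(E[(q ∨ p) U q]) = {t0, t1, t2, t3, t4, t6}
EG E[(q ∨ p) U q]: greatest fixpoint, start Z0 = {t0, t1, t2, t3, t4, t6}, keep only states in Sat with some successor in Z. Already a fixed point.
Sat(EG E[(q ∨ p) U q]) = {t0, t1, t2, t3, t4, t6}
t5 ∉ Sat(EG E[(q ∨ p) U q]) = {t0, t1, t2, t3, t4, t6}, so the formula does not hold at t5.

No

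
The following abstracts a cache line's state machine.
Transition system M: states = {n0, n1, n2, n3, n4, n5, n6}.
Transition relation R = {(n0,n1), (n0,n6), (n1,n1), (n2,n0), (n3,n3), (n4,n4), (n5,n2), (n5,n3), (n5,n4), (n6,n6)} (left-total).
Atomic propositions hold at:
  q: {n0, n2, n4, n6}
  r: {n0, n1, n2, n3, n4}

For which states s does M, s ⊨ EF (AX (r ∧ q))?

{n2, n4, n5}

Sat(r ∧ q) = {n0, n2, n4}
Sat(AX (r ∧ q)) = {s : every successor in {n0, n2, n4}} = {n2, n4}
EF (AX (r ∧ q)): least fixpoint, start Z0 = {n2, n4}, add states with some successor in Z. Z1 = {n2, n4, n5}; fixed.
Sat(EF (AX (r ∧ q))) = {n2, n4, n5}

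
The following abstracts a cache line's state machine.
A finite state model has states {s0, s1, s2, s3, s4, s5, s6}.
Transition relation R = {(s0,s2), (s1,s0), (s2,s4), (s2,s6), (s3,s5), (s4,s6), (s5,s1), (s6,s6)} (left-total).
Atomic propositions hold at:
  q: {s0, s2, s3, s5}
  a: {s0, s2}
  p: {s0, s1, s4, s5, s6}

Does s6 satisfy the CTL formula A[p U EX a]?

Sat(EX a) = {s : some successor in {s0, s2}} = {s0, s1}
A[p U EX a]: least fixpoint, start Z0 = Sat(EX a) = {s0, s1}, add states in Sat(p) with every successor in Z. Z1 = {s0, s1, s5}; fixed.
Sat(A[p U EX a]) = {s0, s1, s5}
s6 ∉ Sat(A[p U EX a]) = {s0, s1, s5}, so the formula does not hold at s6.

No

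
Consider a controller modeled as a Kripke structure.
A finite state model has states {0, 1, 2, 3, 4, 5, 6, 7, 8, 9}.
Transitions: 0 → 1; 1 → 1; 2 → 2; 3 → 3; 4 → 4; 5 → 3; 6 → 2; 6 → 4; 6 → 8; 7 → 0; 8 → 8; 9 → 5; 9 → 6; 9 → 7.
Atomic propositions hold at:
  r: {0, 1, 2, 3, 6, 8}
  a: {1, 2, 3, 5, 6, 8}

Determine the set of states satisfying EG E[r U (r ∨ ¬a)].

{0, 1, 2, 3, 4, 6, 7, 8, 9}

Sat(¬a) = {0, 4, 7, 9}
Sat(r ∨ ¬a) = {0, 1, 2, 3, 4, 6, 7, 8, 9}
E[r U (r ∨ ¬a)]: least fixpoint, start Z0 = Sat((r ∨ ¬a)) = {0, 1, 2, 3, 4, 6, 7, 8, 9}, add states in Sat(r) with some successor in Z. Already a fixed point.
Sat(E[r U (r ∨ ¬a)]) = {0, 1, 2, 3, 4, 6, 7, 8, 9}
EG E[r U (r ∨ ¬a)]: greatest fixpoint, start Z0 = {0, 1, 2, 3, 4, 6, 7, 8, 9}, keep only states in Sat with some successor in Z. Already a fixed point.
Sat(EG E[r U (r ∨ ¬a)]) = {0, 1, 2, 3, 4, 6, 7, 8, 9}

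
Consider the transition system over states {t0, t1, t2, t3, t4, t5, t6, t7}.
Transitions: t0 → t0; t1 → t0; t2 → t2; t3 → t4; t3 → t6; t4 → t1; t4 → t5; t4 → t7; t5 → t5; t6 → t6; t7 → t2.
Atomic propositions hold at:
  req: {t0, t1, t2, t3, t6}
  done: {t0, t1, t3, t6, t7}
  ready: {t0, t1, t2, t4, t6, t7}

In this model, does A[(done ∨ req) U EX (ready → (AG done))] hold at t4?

Sat(done ∨ req) = {t0, t1, t2, t3, t6, t7}
AG done: greatest fixpoint, start Z0 = {t0, t1, t3, t6, t7}, keep only states in Sat with every successor in Z. Z1 = {t0, t1, t6}; fixed.
Sat(AG done) = {t0, t1, t6}
Sat(ready → (AG done)) = {t0, t1, t3, t5, t6}
Sat(EX (ready → (AG done))) = {s : some successor in {t0, t1, t3, t5, t6}} = {t0, t1, t3, t4, t5, t6}
A[(done ∨ req) U EX (ready → (AG done))]: least fixpoint, start Z0 = Sat(EX (ready → (AG done))) = {t0, t1, t3, t4, t5, t6}, add states in Sat(done ∨ req) with every successor in Z. Already a fixed point.
Sat(A[(done ∨ req) U EX (ready → (AG done))]) = {t0, t1, t3, t4, t5, t6}
t4 ∈ Sat(A[(done ∨ req) U EX (ready → (AG done))]) = {t0, t1, t3, t4, t5, t6}, so the formula holds at t4.

Yes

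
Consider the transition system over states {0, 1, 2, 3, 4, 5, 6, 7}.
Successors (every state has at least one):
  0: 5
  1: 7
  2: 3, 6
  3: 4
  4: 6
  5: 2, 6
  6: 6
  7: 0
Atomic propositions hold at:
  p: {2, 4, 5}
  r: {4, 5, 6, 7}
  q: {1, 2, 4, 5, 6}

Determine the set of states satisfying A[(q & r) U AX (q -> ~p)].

Sat(q & r) = {4, 5, 6}
Sat(~p) = {0, 1, 3, 6, 7}
Sat(q -> ~p) = {0, 1, 3, 6, 7}
Sat(AX (q -> ~p)) = {s : every successor in {0, 1, 3, 6, 7}} = {1, 2, 4, 6, 7}
A[(q & r) U AX (q -> ~p)]: least fixpoint, start Z0 = Sat(AX (q -> ~p)) = {1, 2, 4, 6, 7}, add states in Sat(q & r) with every successor in Z. Z1 = {1, 2, 4, 5, 6, 7}; fixed.
Sat(A[(q & r) U AX (q -> ~p)]) = {1, 2, 4, 5, 6, 7}

{1, 2, 4, 5, 6, 7}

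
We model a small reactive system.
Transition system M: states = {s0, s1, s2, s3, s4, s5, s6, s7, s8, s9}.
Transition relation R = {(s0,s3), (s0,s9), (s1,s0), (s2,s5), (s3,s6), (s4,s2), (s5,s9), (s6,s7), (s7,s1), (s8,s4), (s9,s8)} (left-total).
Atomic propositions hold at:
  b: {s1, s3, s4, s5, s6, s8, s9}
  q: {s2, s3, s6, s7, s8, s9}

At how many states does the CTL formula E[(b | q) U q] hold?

Sat(b | q) = {s1, s2, s3, s4, s5, s6, s7, s8, s9}
E[(b | q) U q]: least fixpoint, start Z0 = Sat(q) = {s2, s3, s6, s7, s8, s9}, add states in Sat(b | q) with some successor in Z. Z1 = {s2, s3, s4, s5, s6, s7, s8, s9}; fixed.
Sat(E[(b | q) U q]) = {s2, s3, s4, s5, s6, s7, s8, s9}
|Sat(E[(b | q) U q])| = |{s2, s3, s4, s5, s6, s7, s8, s9}| = 8.

8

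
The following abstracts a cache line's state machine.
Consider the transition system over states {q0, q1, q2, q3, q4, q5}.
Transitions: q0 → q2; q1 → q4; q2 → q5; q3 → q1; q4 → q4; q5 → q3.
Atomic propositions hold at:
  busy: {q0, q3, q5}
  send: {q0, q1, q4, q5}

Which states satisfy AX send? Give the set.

Sat(AX send) = {s : every successor in {q0, q1, q4, q5}} = {q1, q2, q3, q4}

{q1, q2, q3, q4}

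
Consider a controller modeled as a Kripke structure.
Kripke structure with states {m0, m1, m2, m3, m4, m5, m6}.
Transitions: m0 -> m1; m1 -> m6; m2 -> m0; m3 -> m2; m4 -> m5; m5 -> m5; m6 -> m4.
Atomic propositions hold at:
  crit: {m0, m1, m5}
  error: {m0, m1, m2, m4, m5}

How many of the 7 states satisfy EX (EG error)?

EG error: greatest fixpoint, start Z0 = {m0, m1, m2, m4, m5}, keep only states in Sat with some successor in Z. Z1 = {m0, m2, m4, m5}; Z2 = {m2, m4, m5}; Z3 = {m4, m5}; fixed.
Sat(EG error) = {m4, m5}
Sat(EX (EG error)) = {s : some successor in {m4, m5}} = {m4, m5, m6}
|Sat(EX (EG error))| = |{m4, m5, m6}| = 3.

3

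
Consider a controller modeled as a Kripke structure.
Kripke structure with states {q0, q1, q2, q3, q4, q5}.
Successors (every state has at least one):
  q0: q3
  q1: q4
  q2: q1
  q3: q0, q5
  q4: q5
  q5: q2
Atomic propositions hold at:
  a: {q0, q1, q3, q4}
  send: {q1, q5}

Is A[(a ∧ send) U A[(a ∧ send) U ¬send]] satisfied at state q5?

No

Sat(a ∧ send) = {q1}
Sat(¬send) = {q0, q2, q3, q4}
A[(a ∧ send) U ¬send]: least fixpoint, start Z0 = Sat(¬send) = {q0, q2, q3, q4}, add states in Sat(a ∧ send) with every successor in Z. Z1 = {q0, q1, q2, q3, q4}; fixed.
Sat(A[(a ∧ send) U ¬send]) = {q0, q1, q2, q3, q4}
A[(a ∧ send) U A[(a ∧ send) U ¬send]]: least fixpoint, start Z0 = Sat(A[(a ∧ send) U ¬send]) = {q0, q1, q2, q3, q4}, add states in Sat(a ∧ send) with every successor in Z. Already a fixed point.
Sat(A[(a ∧ send) U A[(a ∧ send) U ¬send]]) = {q0, q1, q2, q3, q4}
q5 ∉ Sat(A[(a ∧ send) U A[(a ∧ send) U ¬send]]) = {q0, q1, q2, q3, q4}, so the formula does not hold at q5.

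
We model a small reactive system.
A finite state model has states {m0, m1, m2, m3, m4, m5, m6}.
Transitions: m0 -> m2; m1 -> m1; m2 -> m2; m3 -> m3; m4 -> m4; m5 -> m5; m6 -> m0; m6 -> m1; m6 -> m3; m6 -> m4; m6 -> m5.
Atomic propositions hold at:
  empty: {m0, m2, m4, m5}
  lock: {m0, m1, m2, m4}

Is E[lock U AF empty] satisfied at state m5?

Yes

AF empty: least fixpoint, start Z0 = {m0, m2, m4, m5}, add states with every successor in Z. Already a fixed point.
Sat(AF empty) = {m0, m2, m4, m5}
E[lock U AF empty]: least fixpoint, start Z0 = Sat(AF empty) = {m0, m2, m4, m5}, add states in Sat(lock) with some successor in Z. Already a fixed point.
Sat(E[lock U AF empty]) = {m0, m2, m4, m5}
m5 ∈ Sat(E[lock U AF empty]) = {m0, m2, m4, m5}, so the formula holds at m5.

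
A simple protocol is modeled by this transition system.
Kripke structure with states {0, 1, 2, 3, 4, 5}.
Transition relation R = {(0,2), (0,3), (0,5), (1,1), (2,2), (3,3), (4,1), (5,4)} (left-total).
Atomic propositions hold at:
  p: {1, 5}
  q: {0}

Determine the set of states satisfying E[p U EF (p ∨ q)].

{0, 1, 4, 5}

Sat(p ∨ q) = {0, 1, 5}
EF (p ∨ q): least fixpoint, start Z0 = {0, 1, 5}, add states with some successor in Z. Z1 = {0, 1, 4, 5}; fixed.
Sat(EF (p ∨ q)) = {0, 1, 4, 5}
E[p U EF (p ∨ q)]: least fixpoint, start Z0 = Sat(EF (p ∨ q)) = {0, 1, 4, 5}, add states in Sat(p) with some successor in Z. Already a fixed point.
Sat(E[p U EF (p ∨ q)]) = {0, 1, 4, 5}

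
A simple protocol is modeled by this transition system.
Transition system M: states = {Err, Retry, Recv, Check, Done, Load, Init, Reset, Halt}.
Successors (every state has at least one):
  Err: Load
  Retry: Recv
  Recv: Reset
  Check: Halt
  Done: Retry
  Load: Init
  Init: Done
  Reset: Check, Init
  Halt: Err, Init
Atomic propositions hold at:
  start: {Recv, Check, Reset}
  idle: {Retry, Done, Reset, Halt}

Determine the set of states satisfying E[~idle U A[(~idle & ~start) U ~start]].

{Err, Retry, Check, Done, Load, Init, Halt}

Sat(~idle) = {Err, Recv, Check, Load, Init}
Sat(~start) = {Err, Retry, Done, Load, Init, Halt}
Sat(~idle & ~start) = {Err, Load, Init}
A[(~idle & ~start) U ~start]: least fixpoint, start Z0 = Sat(~start) = {Err, Retry, Done, Load, Init, Halt}, add states in Sat(~idle & ~start) with every successor in Z. Already a fixed point.
Sat(A[(~idle & ~start) U ~start]) = {Err, Retry, Done, Load, Init, Halt}
E[~idle U A[(~idle & ~start) U ~start]]: least fixpoint, start Z0 = Sat(A[(~idle & ~start) U ~start]) = {Err, Retry, Done, Load, Init, Halt}, add states in Sat(~idle) with some successor in Z. Z1 = {Err, Retry, Check, Done, Load, Init, Halt}; fixed.
Sat(E[~idle U A[(~idle & ~start) U ~start]]) = {Err, Retry, Check, Done, Load, Init, Halt}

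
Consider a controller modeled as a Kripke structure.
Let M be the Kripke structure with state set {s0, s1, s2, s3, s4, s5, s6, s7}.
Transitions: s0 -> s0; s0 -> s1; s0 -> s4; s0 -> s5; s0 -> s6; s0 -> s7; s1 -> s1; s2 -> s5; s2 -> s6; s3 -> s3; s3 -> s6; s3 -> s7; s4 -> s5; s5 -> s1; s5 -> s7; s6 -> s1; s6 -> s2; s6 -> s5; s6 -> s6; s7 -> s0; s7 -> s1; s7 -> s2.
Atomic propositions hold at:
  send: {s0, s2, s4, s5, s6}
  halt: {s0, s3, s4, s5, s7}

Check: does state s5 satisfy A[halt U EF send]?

Yes

EF send: least fixpoint, start Z0 = {s0, s2, s4, s5, s6}, add states with some successor in Z. Z1 = {s0, s2, s3, s4, s5, s6, s7}; fixed.
Sat(EF send) = {s0, s2, s3, s4, s5, s6, s7}
A[halt U EF send]: least fixpoint, start Z0 = Sat(EF send) = {s0, s2, s3, s4, s5, s6, s7}, add states in Sat(halt) with every successor in Z. Already a fixed point.
Sat(A[halt U EF send]) = {s0, s2, s3, s4, s5, s6, s7}
s5 ∈ Sat(A[halt U EF send]) = {s0, s2, s3, s4, s5, s6, s7}, so the formula holds at s5.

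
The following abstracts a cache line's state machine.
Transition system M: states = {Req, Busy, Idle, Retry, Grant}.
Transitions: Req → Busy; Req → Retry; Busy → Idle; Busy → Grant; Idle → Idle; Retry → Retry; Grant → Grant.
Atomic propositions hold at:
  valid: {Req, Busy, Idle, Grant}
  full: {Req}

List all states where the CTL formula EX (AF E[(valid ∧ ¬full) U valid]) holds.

{Req, Busy, Idle, Grant}

Sat(¬full) = {Busy, Idle, Retry, Grant}
Sat(valid ∧ ¬full) = {Busy, Idle, Grant}
E[(valid ∧ ¬full) U valid]: least fixpoint, start Z0 = Sat(valid) = {Req, Busy, Idle, Grant}, add states in Sat(valid ∧ ¬full) with some successor in Z. Already a fixed point.
Sat(E[(valid ∧ ¬full) U valid]) = {Req, Busy, Idle, Grant}
AF E[(valid ∧ ¬full) U valid]: least fixpoint, start Z0 = {Req, Busy, Idle, Grant}, add states with every successor in Z. Already a fixed point.
Sat(AF E[(valid ∧ ¬full) U valid]) = {Req, Busy, Idle, Grant}
Sat(EX (AF E[(valid ∧ ¬full) U valid])) = {s : some successor in {Req, Busy, Idle, Grant}} = {Req, Busy, Idle, Grant}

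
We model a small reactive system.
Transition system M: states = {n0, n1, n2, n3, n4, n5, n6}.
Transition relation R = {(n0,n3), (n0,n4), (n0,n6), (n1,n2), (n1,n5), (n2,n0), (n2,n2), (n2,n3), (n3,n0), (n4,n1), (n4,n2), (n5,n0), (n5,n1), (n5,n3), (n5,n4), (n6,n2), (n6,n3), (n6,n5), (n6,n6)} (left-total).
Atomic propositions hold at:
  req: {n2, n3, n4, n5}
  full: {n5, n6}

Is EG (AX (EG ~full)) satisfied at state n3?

No

Sat(~full) = {n0, n1, n2, n3, n4}
EG ~full: greatest fixpoint, start Z0 = {n0, n1, n2, n3, n4}, keep only states in Sat with some successor in Z. Already a fixed point.
Sat(EG ~full) = {n0, n1, n2, n3, n4}
Sat(AX (EG ~full)) = {s : every successor in {n0, n1, n2, n3, n4}} = {n2, n3, n4, n5}
EG (AX (EG ~full)): greatest fixpoint, start Z0 = {n2, n3, n4, n5}, keep only states in Sat with some successor in Z. Z1 = {n2, n4, n5}; fixed.
Sat(EG (AX (EG ~full))) = {n2, n4, n5}
n3 ∉ Sat(EG (AX (EG ~full))) = {n2, n4, n5}, so the formula does not hold at n3.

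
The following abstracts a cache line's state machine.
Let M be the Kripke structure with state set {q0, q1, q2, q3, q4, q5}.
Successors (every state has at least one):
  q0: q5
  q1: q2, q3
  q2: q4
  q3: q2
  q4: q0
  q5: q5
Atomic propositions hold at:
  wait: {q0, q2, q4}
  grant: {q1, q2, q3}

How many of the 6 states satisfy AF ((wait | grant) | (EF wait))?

Sat(wait | grant) = {q0, q1, q2, q3, q4}
EF wait: least fixpoint, start Z0 = {q0, q2, q4}, add states with some successor in Z. Z1 = {q0, q1, q2, q3, q4}; fixed.
Sat(EF wait) = {q0, q1, q2, q3, q4}
Sat((wait | grant) | (EF wait)) = {q0, q1, q2, q3, q4}
AF ((wait | grant) | (EF wait)): least fixpoint, start Z0 = {q0, q1, q2, q3, q4}, add states with every successor in Z. Already a fixed point.
Sat(AF ((wait | grant) | (EF wait))) = {q0, q1, q2, q3, q4}
|Sat(AF ((wait | grant) | (EF wait)))| = |{q0, q1, q2, q3, q4}| = 5.

5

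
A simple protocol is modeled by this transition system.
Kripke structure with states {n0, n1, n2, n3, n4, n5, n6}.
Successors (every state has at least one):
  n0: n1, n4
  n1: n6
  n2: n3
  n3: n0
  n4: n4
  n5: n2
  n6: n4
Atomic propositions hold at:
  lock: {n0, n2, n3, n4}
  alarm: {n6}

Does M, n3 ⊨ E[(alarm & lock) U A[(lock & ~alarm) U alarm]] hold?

No

Sat(alarm & lock) = ∅
Sat(~alarm) = {n0, n1, n2, n3, n4, n5}
Sat(lock & ~alarm) = {n0, n2, n3, n4}
A[(lock & ~alarm) U alarm]: least fixpoint, start Z0 = Sat(alarm) = {n6}, add states in Sat(lock & ~alarm) with every successor in Z. Already a fixed point.
Sat(A[(lock & ~alarm) U alarm]) = {n6}
E[(alarm & lock) U A[(lock & ~alarm) U alarm]]: least fixpoint, start Z0 = Sat(A[(lock & ~alarm) U alarm]) = {n6}, add states in Sat(alarm & lock) with some successor in Z. Already a fixed point.
Sat(E[(alarm & lock) U A[(lock & ~alarm) U alarm]]) = {n6}
n3 ∉ Sat(E[(alarm & lock) U A[(lock & ~alarm) U alarm]]) = {n6}, so the formula does not hold at n3.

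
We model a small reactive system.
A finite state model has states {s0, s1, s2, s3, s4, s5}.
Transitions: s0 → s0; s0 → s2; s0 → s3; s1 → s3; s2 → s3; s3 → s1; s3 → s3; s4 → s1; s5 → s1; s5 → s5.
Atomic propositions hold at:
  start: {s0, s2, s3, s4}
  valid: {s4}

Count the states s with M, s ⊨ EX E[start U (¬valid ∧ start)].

4

Sat(¬valid) = {s0, s1, s2, s3, s5}
Sat(¬valid ∧ start) = {s0, s2, s3}
E[start U (¬valid ∧ start)]: least fixpoint, start Z0 = Sat((¬valid ∧ start)) = {s0, s2, s3}, add states in Sat(start) with some successor in Z. Already a fixed point.
Sat(E[start U (¬valid ∧ start)]) = {s0, s2, s3}
Sat(EX E[start U (¬valid ∧ start)]) = {s : some successor in {s0, s2, s3}} = {s0, s1, s2, s3}
|Sat(EX E[start U (¬valid ∧ start)])| = |{s0, s1, s2, s3}| = 4.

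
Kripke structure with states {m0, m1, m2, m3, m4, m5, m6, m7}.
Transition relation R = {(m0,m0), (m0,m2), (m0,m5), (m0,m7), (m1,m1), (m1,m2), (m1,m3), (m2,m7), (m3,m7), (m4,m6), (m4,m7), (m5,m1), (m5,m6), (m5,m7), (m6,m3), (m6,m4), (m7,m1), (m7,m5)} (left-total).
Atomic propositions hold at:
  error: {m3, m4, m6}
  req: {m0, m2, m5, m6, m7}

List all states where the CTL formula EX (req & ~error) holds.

Sat(~error) = {m0, m1, m2, m5, m7}
Sat(req & ~error) = {m0, m2, m5, m7}
Sat(EX (req & ~error)) = {s : some successor in {m0, m2, m5, m7}} = {m0, m1, m2, m3, m4, m5, m7}

{m0, m1, m2, m3, m4, m5, m7}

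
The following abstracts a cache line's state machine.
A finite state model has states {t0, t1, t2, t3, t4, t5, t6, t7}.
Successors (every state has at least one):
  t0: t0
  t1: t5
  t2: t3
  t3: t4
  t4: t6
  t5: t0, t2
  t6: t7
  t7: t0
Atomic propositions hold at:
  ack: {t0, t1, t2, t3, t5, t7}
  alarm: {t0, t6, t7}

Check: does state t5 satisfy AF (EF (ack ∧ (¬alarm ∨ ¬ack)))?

Yes

Sat(¬alarm) = {t1, t2, t3, t4, t5}
Sat(¬ack) = {t4, t6}
Sat(¬alarm ∨ ¬ack) = {t1, t2, t3, t4, t5, t6}
Sat(ack ∧ (¬alarm ∨ ¬ack)) = {t1, t2, t3, t5}
EF (ack ∧ (¬alarm ∨ ¬ack)): least fixpoint, start Z0 = {t1, t2, t3, t5}, add states with some successor in Z. Already a fixed point.
Sat(EF (ack ∧ (¬alarm ∨ ¬ack))) = {t1, t2, t3, t5}
AF (EF (ack ∧ (¬alarm ∨ ¬ack))): least fixpoint, start Z0 = {t1, t2, t3, t5}, add states with every successor in Z. Already a fixed point.
Sat(AF (EF (ack ∧ (¬alarm ∨ ¬ack)))) = {t1, t2, t3, t5}
t5 ∈ Sat(AF (EF (ack ∧ (¬alarm ∨ ¬ack)))) = {t1, t2, t3, t5}, so the formula holds at t5.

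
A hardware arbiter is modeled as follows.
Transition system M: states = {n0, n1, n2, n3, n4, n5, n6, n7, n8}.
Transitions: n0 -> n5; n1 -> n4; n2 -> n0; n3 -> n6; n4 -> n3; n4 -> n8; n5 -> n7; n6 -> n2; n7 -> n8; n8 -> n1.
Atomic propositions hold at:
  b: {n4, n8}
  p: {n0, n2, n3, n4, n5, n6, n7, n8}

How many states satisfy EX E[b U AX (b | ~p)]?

5

Sat(~p) = {n1}
Sat(b | ~p) = {n1, n4, n8}
Sat(AX (b | ~p)) = {s : every successor in {n1, n4, n8}} = {n1, n7, n8}
E[b U AX (b | ~p)]: least fixpoint, start Z0 = Sat(AX (b | ~p)) = {n1, n7, n8}, add states in Sat(b) with some successor in Z. Z1 = {n1, n4, n7, n8}; fixed.
Sat(E[b U AX (b | ~p)]) = {n1, n4, n7, n8}
Sat(EX E[b U AX (b | ~p)]) = {s : some successor in {n1, n4, n7, n8}} = {n1, n4, n5, n7, n8}
|Sat(EX E[b U AX (b | ~p)])| = |{n1, n4, n5, n7, n8}| = 5.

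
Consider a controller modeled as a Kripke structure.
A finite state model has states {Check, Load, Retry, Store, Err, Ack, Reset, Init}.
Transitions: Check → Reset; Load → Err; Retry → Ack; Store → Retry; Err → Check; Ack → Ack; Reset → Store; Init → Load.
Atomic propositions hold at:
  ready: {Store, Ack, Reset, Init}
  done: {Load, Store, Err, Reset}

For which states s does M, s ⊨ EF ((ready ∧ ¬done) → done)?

Sat(¬done) = {Check, Retry, Ack, Init}
Sat(ready ∧ ¬done) = {Ack, Init}
Sat((ready ∧ ¬done) → done) = {Check, Load, Retry, Store, Err, Reset}
EF ((ready ∧ ¬done) → done): least fixpoint, start Z0 = {Check, Load, Retry, Store, Err, Reset}, add states with some successor in Z. Z1 = {Check, Load, Retry, Store, Err, Reset, Init}; fixed.
Sat(EF ((ready ∧ ¬done) → done)) = {Check, Load, Retry, Store, Err, Reset, Init}

{Check, Load, Retry, Store, Err, Reset, Init}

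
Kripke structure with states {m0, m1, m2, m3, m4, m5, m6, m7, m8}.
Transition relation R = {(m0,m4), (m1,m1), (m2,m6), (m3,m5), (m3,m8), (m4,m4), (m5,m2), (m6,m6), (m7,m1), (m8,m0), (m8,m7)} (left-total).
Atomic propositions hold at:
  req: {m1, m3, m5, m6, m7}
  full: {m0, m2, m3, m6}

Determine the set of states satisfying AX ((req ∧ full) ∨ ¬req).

{m0, m2, m4, m5, m6}

Sat(req ∧ full) = {m3, m6}
Sat(¬req) = {m0, m2, m4, m8}
Sat((req ∧ full) ∨ ¬req) = {m0, m2, m3, m4, m6, m8}
Sat(AX ((req ∧ full) ∨ ¬req)) = {s : every successor in {m0, m2, m3, m4, m6, m8}} = {m0, m2, m4, m5, m6}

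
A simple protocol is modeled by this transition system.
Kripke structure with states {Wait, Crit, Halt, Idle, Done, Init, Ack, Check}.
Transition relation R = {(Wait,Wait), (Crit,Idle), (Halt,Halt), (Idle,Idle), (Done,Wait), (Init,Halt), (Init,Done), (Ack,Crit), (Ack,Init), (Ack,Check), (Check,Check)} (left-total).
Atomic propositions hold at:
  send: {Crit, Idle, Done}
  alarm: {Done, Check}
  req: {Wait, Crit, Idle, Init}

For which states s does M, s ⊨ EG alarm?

EG alarm: greatest fixpoint, start Z0 = {Done, Check}, keep only states in Sat with some successor in Z. Z1 = {Check}; fixed.
Sat(EG alarm) = {Check}

{Check}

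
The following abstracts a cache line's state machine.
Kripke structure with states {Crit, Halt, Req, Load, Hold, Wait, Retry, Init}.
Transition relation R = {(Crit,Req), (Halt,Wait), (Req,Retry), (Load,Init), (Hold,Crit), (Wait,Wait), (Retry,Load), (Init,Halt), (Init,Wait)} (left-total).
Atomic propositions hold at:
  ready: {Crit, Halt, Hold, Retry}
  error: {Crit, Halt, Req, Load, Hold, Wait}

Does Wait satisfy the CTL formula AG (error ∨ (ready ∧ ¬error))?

Yes

Sat(¬error) = {Retry, Init}
Sat(ready ∧ ¬error) = {Retry}
Sat(error ∨ (ready ∧ ¬error)) = {Crit, Halt, Req, Load, Hold, Wait, Retry}
AG (error ∨ (ready ∧ ¬error)): greatest fixpoint, start Z0 = {Crit, Halt, Req, Load, Hold, Wait, Retry}, keep only states in Sat with every successor in Z. Z1 = {Crit, Halt, Req, Hold, Wait, Retry}; Z2 = {Crit, Halt, Req, Hold, Wait}; Z3 = {Crit, Halt, Hold, Wait}; Z4 = {Halt, Hold, Wait}; Z5 = {Halt, Wait}; fixed.
Sat(AG (error ∨ (ready ∧ ¬error))) = {Halt, Wait}
Wait ∈ Sat(AG (error ∨ (ready ∧ ¬error))) = {Halt, Wait}, so the formula holds at Wait.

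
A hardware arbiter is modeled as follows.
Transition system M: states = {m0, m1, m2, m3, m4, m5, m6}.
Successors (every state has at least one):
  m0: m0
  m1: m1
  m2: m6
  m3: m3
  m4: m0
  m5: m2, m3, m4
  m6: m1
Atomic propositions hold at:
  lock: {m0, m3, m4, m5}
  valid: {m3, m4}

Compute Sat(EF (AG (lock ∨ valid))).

Sat(lock ∨ valid) = {m0, m3, m4, m5}
AG (lock ∨ valid): greatest fixpoint, start Z0 = {m0, m3, m4, m5}, keep only states in Sat with every successor in Z. Z1 = {m0, m3, m4}; fixed.
Sat(AG (lock ∨ valid)) = {m0, m3, m4}
EF (AG (lock ∨ valid)): least fixpoint, start Z0 = {m0, m3, m4}, add states with some successor in Z. Z1 = {m0, m3, m4, m5}; fixed.
Sat(EF (AG (lock ∨ valid))) = {m0, m3, m4, m5}

{m0, m3, m4, m5}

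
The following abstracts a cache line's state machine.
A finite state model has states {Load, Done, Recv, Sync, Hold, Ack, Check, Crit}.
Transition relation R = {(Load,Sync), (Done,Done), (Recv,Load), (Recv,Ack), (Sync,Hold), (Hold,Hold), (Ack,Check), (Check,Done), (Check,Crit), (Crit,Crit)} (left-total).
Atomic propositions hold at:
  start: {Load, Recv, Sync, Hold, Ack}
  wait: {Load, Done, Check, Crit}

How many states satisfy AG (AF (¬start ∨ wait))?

Sat(¬start) = {Done, Check, Crit}
Sat(¬start ∨ wait) = {Load, Done, Check, Crit}
AF (¬start ∨ wait): least fixpoint, start Z0 = {Load, Done, Check, Crit}, add states with every successor in Z. Z1 = {Load, Done, Ack, Check, Crit}; Z2 = {Load, Done, Recv, Ack, Check, Crit}; fixed.
Sat(AF (¬start ∨ wait)) = {Load, Done, Recv, Ack, Check, Crit}
AG (AF (¬start ∨ wait)): greatest fixpoint, start Z0 = {Load, Done, Recv, Ack, Check, Crit}, keep only states in Sat with every successor in Z. Z1 = {Done, Recv, Ack, Check, Crit}; Z2 = {Done, Ack, Check, Crit}; fixed.
Sat(AG (AF (¬start ∨ wait))) = {Done, Ack, Check, Crit}
|Sat(AG (AF (¬start ∨ wait)))| = |{Done, Ack, Check, Crit}| = 4.

4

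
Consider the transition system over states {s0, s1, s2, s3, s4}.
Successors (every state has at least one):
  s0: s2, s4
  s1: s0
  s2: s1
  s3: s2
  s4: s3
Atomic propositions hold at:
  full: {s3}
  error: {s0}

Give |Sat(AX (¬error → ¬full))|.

Sat(¬error) = {s1, s2, s3, s4}
Sat(¬full) = {s0, s1, s2, s4}
Sat(¬error → ¬full) = {s0, s1, s2, s4}
Sat(AX (¬error → ¬full)) = {s : every successor in {s0, s1, s2, s4}} = {s0, s1, s2, s3}
|Sat(AX (¬error → ¬full))| = |{s0, s1, s2, s3}| = 4.

4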